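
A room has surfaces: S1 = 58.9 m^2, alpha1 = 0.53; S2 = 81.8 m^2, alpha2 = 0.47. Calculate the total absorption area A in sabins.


Given surfaces:
  Surface 1: 58.9 * 0.53 = 31.217
  Surface 2: 81.8 * 0.47 = 38.446
Formula: A = sum(Si * alpha_i)
A = 31.217 + 38.446
A = 69.66

69.66 sabins


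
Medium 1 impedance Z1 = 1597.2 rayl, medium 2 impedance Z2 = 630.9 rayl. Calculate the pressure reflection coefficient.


Given values:
  Z1 = 1597.2 rayl, Z2 = 630.9 rayl
Formula: R = (Z2 - Z1) / (Z2 + Z1)
Numerator: Z2 - Z1 = 630.9 - 1597.2 = -966.3
Denominator: Z2 + Z1 = 630.9 + 1597.2 = 2228.1
R = -966.3 / 2228.1 = -0.4337

-0.4337


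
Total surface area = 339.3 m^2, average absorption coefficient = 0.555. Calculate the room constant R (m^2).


Given values:
  S = 339.3 m^2, alpha = 0.555
Formula: R = S * alpha / (1 - alpha)
Numerator: 339.3 * 0.555 = 188.3115
Denominator: 1 - 0.555 = 0.445
R = 188.3115 / 0.445 = 423.17

423.17 m^2


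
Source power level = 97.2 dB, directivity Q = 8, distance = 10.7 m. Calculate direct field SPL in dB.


Given values:
  Lw = 97.2 dB, Q = 8, r = 10.7 m
Formula: SPL = Lw + 10 * log10(Q / (4 * pi * r^2))
Compute 4 * pi * r^2 = 4 * pi * 10.7^2 = 1438.7238
Compute Q / denom = 8 / 1438.7238 = 0.00556048
Compute 10 * log10(0.00556048) = -22.5489
SPL = 97.2 + (-22.5489) = 74.65

74.65 dB


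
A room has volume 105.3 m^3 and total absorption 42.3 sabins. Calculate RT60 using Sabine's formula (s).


Given values:
  V = 105.3 m^3
  A = 42.3 sabins
Formula: RT60 = 0.161 * V / A
Numerator: 0.161 * 105.3 = 16.9533
RT60 = 16.9533 / 42.3 = 0.401

0.401 s


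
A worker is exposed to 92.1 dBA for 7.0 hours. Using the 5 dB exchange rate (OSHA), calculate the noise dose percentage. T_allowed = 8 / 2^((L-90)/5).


Given values:
  L = 92.1 dBA, T = 7.0 hours
Formula: T_allowed = 8 / 2^((L - 90) / 5)
Compute exponent: (92.1 - 90) / 5 = 0.42
Compute 2^(0.42) = 1.337928
T_allowed = 8 / 1.337928 = 5.979395 hours
Dose = (T / T_allowed) * 100
Dose = (7.0 / 5.979395) * 100 = 117.07

117.07 %


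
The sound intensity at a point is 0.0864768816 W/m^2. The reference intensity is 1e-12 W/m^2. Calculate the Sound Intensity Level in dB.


Given values:
  I = 0.0864768816 W/m^2
  I_ref = 1e-12 W/m^2
Formula: SIL = 10 * log10(I / I_ref)
Compute ratio: I / I_ref = 86476881600
Compute log10: log10(86476881600) = 10.9369
Multiply: SIL = 10 * 10.9369 = 109.37

109.37 dB


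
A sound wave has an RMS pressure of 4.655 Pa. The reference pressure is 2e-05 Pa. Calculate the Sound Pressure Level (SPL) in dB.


Given values:
  p = 4.655 Pa
  p_ref = 2e-05 Pa
Formula: SPL = 20 * log10(p / p_ref)
Compute ratio: p / p_ref = 4.655 / 2e-05 = 232750
Compute log10: log10(232750) = 5.36689
Multiply: SPL = 20 * 5.36689 = 107.34

107.34 dB


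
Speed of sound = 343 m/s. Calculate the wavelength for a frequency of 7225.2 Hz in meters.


Given values:
  c = 343 m/s, f = 7225.2 Hz
Formula: lambda = c / f
lambda = 343 / 7225.2
lambda = 0.0475

0.0475 m


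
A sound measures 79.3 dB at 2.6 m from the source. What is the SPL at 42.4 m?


Given values:
  SPL1 = 79.3 dB, r1 = 2.6 m, r2 = 42.4 m
Formula: SPL2 = SPL1 - 20 * log10(r2 / r1)
Compute ratio: r2 / r1 = 42.4 / 2.6 = 16.3077
Compute log10: log10(16.3077) = 1.212393
Compute drop: 20 * 1.212393 = 24.2479
SPL2 = 79.3 - 24.2479 = 55.05

55.05 dB


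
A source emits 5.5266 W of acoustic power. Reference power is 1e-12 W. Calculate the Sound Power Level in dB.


Given values:
  W = 5.5266 W
  W_ref = 1e-12 W
Formula: SWL = 10 * log10(W / W_ref)
Compute ratio: W / W_ref = 5526600000000
Compute log10: log10(5526600000000) = 12.742458
Multiply: SWL = 10 * 12.742458 = 127.42

127.42 dB


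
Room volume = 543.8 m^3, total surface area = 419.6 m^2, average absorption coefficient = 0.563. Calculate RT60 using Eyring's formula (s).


Given values:
  V = 543.8 m^3, S = 419.6 m^2, alpha = 0.563
Formula: RT60 = 0.161 * V / (-S * ln(1 - alpha))
Compute ln(1 - 0.563) = ln(0.437) = -0.827822
Denominator: -419.6 * -0.827822 = 347.3541
Numerator: 0.161 * 543.8 = 87.5518
RT60 = 87.5518 / 347.3541 = 0.252

0.252 s


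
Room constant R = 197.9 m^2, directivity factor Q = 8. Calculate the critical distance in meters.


Given values:
  R = 197.9 m^2, Q = 8
Formula: d_c = 0.141 * sqrt(Q * R)
Compute Q * R = 8 * 197.9 = 1583.2
Compute sqrt(1583.2) = 39.7894
d_c = 0.141 * 39.7894 = 5.61

5.61 m


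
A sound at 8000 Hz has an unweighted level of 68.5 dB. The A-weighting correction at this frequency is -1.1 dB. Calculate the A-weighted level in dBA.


Given values:
  SPL = 68.5 dB
  A-weighting at 8000 Hz = -1.1 dB
Formula: L_A = SPL + A_weight
L_A = 68.5 + (-1.1)
L_A = 67.4

67.4 dBA


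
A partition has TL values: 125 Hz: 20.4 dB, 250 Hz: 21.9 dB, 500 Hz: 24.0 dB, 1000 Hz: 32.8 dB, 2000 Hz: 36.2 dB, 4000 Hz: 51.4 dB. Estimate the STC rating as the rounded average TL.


Given TL values at each frequency:
  125 Hz: 20.4 dB
  250 Hz: 21.9 dB
  500 Hz: 24.0 dB
  1000 Hz: 32.8 dB
  2000 Hz: 36.2 dB
  4000 Hz: 51.4 dB
Formula: STC ~ round(average of TL values)
Sum = 20.4 + 21.9 + 24.0 + 32.8 + 36.2 + 51.4 = 186.7
Average = 186.7 / 6 = 31.12
Rounded: 31

31


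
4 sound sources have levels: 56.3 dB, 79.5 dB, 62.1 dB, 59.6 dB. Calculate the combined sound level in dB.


Formula: L_total = 10 * log10( sum(10^(Li/10)) )
  Source 1: 10^(56.3/10) = 426579.5188
  Source 2: 10^(79.5/10) = 89125093.8134
  Source 3: 10^(62.1/10) = 1621810.0974
  Source 4: 10^(59.6/10) = 912010.8394
Sum of linear values = 92085494.269
L_total = 10 * log10(92085494.269) = 79.64

79.64 dB


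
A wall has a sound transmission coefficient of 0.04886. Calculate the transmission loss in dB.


Given values:
  tau = 0.04886
Formula: TL = 10 * log10(1 / tau)
Compute 1 / tau = 1 / 0.04886 = 20.4666
Compute log10(20.4666) = 1.311046
TL = 10 * 1.311046 = 13.11

13.11 dB


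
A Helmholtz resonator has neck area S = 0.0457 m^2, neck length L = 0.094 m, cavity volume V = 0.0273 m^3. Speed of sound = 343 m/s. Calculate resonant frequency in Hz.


Given values:
  S = 0.0457 m^2, L = 0.094 m, V = 0.0273 m^3, c = 343 m/s
Formula: f = (c / (2*pi)) * sqrt(S / (V * L))
Compute V * L = 0.0273 * 0.094 = 0.0025662
Compute S / (V * L) = 0.0457 / 0.0025662 = 17.8084
Compute sqrt(17.8084) = 4.22
Compute c / (2*pi) = 343 / 6.283185 = 54.590148
f = 54.590148 * 4.22 = 230.37

230.37 Hz


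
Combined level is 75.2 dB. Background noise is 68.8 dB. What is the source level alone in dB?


Given values:
  L_total = 75.2 dB, L_bg = 68.8 dB
Formula: L_source = 10 * log10(10^(L_total/10) - 10^(L_bg/10))
Convert to linear:
  10^(75.2/10) = 33113112.1483
  10^(68.8/10) = 7585775.7503
Difference: 33113112.1483 - 7585775.7503 = 25527336.398
L_source = 10 * log10(25527336.398) = 74.07

74.07 dB


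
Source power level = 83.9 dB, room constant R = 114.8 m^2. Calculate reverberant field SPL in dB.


Given values:
  Lw = 83.9 dB, R = 114.8 m^2
Formula: SPL = Lw + 10 * log10(4 / R)
Compute 4 / R = 4 / 114.8 = 0.034843
Compute 10 * log10(0.034843) = -14.5788
SPL = 83.9 + (-14.5788) = 69.32

69.32 dB


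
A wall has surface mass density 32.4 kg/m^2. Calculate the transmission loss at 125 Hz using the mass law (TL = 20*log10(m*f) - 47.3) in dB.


Given values:
  m = 32.4 kg/m^2, f = 125 Hz
Formula: TL = 20 * log10(m * f) - 47.3
Compute m * f = 32.4 * 125 = 4050.0
Compute log10(4050.0) = 3.607455
Compute 20 * 3.607455 = 72.1491
TL = 72.1491 - 47.3 = 24.85

24.85 dB


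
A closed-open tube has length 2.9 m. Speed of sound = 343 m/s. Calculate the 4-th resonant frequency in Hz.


Given values:
  Tube type: closed-open, L = 2.9 m, c = 343 m/s, n = 4
Formula: f_n = (2n - 1) * c / (4 * L)
Compute 2n - 1 = 2*4 - 1 = 7
Compute 4 * L = 4 * 2.9 = 11.6
f = 7 * 343 / 11.6
f = 206.98

206.98 Hz


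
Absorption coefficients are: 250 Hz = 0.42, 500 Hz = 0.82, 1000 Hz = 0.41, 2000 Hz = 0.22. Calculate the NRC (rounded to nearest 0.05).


Given values:
  a_250 = 0.42, a_500 = 0.82
  a_1000 = 0.41, a_2000 = 0.22
Formula: NRC = (a250 + a500 + a1000 + a2000) / 4
Sum = 0.42 + 0.82 + 0.41 + 0.22 = 1.87
NRC = 1.87 / 4 = 0.4675
Rounded to nearest 0.05: 0.45

0.45


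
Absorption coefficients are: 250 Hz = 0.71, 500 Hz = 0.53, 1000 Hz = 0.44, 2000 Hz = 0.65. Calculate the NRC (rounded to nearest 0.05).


Given values:
  a_250 = 0.71, a_500 = 0.53
  a_1000 = 0.44, a_2000 = 0.65
Formula: NRC = (a250 + a500 + a1000 + a2000) / 4
Sum = 0.71 + 0.53 + 0.44 + 0.65 = 2.33
NRC = 2.33 / 4 = 0.5825
Rounded to nearest 0.05: 0.6

0.6


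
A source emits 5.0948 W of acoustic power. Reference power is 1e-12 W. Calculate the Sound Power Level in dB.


Given values:
  W = 5.0948 W
  W_ref = 1e-12 W
Formula: SWL = 10 * log10(W / W_ref)
Compute ratio: W / W_ref = 5094800000000
Compute log10: log10(5094800000000) = 12.707127
Multiply: SWL = 10 * 12.707127 = 127.07

127.07 dB


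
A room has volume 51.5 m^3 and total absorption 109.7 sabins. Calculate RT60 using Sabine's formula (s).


Given values:
  V = 51.5 m^3
  A = 109.7 sabins
Formula: RT60 = 0.161 * V / A
Numerator: 0.161 * 51.5 = 8.2915
RT60 = 8.2915 / 109.7 = 0.076

0.076 s


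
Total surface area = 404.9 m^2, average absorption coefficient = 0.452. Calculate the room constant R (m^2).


Given values:
  S = 404.9 m^2, alpha = 0.452
Formula: R = S * alpha / (1 - alpha)
Numerator: 404.9 * 0.452 = 183.0148
Denominator: 1 - 0.452 = 0.548
R = 183.0148 / 0.548 = 333.97

333.97 m^2


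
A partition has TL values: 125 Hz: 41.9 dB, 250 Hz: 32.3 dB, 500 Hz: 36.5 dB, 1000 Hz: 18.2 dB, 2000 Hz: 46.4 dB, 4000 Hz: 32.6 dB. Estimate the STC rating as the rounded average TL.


Given TL values at each frequency:
  125 Hz: 41.9 dB
  250 Hz: 32.3 dB
  500 Hz: 36.5 dB
  1000 Hz: 18.2 dB
  2000 Hz: 46.4 dB
  4000 Hz: 32.6 dB
Formula: STC ~ round(average of TL values)
Sum = 41.9 + 32.3 + 36.5 + 18.2 + 46.4 + 32.6 = 207.9
Average = 207.9 / 6 = 34.65
Rounded: 35

35


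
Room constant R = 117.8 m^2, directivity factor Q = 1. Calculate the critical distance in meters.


Given values:
  R = 117.8 m^2, Q = 1
Formula: d_c = 0.141 * sqrt(Q * R)
Compute Q * R = 1 * 117.8 = 117.8
Compute sqrt(117.8) = 10.8536
d_c = 0.141 * 10.8536 = 1.53

1.53 m


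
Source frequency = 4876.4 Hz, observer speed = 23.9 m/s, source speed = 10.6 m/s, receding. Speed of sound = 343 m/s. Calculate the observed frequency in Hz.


Given values:
  f_s = 4876.4 Hz, v_o = 23.9 m/s, v_s = 10.6 m/s
  Direction: receding
Formula: f_o = f_s * (c - v_o) / (c + v_s)
Numerator: c - v_o = 343 - 23.9 = 319.1
Denominator: c + v_s = 343 + 10.6 = 353.6
f_o = 4876.4 * 319.1 / 353.6 = 4400.62

4400.62 Hz


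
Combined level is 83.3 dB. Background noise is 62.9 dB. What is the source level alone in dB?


Given values:
  L_total = 83.3 dB, L_bg = 62.9 dB
Formula: L_source = 10 * log10(10^(L_total/10) - 10^(L_bg/10))
Convert to linear:
  10^(83.3/10) = 213796208.9502
  10^(62.9/10) = 1949844.5998
Difference: 213796208.9502 - 1949844.5998 = 211846364.3504
L_source = 10 * log10(211846364.3504) = 83.26

83.26 dB


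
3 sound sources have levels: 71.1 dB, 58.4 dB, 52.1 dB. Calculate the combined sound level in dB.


Formula: L_total = 10 * log10( sum(10^(Li/10)) )
  Source 1: 10^(71.1/10) = 12882495.5169
  Source 2: 10^(58.4/10) = 691830.9709
  Source 3: 10^(52.1/10) = 162181.0097
Sum of linear values = 13736507.4975
L_total = 10 * log10(13736507.4975) = 71.38

71.38 dB


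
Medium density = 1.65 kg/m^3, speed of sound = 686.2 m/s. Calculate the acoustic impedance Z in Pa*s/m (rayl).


Given values:
  rho = 1.65 kg/m^3
  c = 686.2 m/s
Formula: Z = rho * c
Z = 1.65 * 686.2
Z = 1132.23

1132.23 rayl


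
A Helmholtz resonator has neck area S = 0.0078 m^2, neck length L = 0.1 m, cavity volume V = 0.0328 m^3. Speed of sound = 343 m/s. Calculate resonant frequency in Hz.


Given values:
  S = 0.0078 m^2, L = 0.1 m, V = 0.0328 m^3, c = 343 m/s
Formula: f = (c / (2*pi)) * sqrt(S / (V * L))
Compute V * L = 0.0328 * 0.1 = 0.00328
Compute S / (V * L) = 0.0078 / 0.00328 = 2.378
Compute sqrt(2.378) = 1.542077
Compute c / (2*pi) = 343 / 6.283185 = 54.590148
f = 54.590148 * 1.542077 = 84.18

84.18 Hz


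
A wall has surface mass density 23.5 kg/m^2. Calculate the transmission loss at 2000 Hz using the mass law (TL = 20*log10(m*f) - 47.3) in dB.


Given values:
  m = 23.5 kg/m^2, f = 2000 Hz
Formula: TL = 20 * log10(m * f) - 47.3
Compute m * f = 23.5 * 2000 = 47000.0
Compute log10(47000.0) = 4.672098
Compute 20 * 4.672098 = 93.442
TL = 93.442 - 47.3 = 46.14

46.14 dB


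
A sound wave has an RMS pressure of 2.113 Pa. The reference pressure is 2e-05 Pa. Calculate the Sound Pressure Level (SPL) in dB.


Given values:
  p = 2.113 Pa
  p_ref = 2e-05 Pa
Formula: SPL = 20 * log10(p / p_ref)
Compute ratio: p / p_ref = 2.113 / 2e-05 = 105650
Compute log10: log10(105650) = 5.02387
Multiply: SPL = 20 * 5.02387 = 100.48

100.48 dB


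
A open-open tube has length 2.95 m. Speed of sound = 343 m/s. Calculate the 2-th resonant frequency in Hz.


Given values:
  Tube type: open-open, L = 2.95 m, c = 343 m/s, n = 2
Formula: f_n = n * c / (2 * L)
Compute 2 * L = 2 * 2.95 = 5.9
f = 2 * 343 / 5.9
f = 116.27

116.27 Hz


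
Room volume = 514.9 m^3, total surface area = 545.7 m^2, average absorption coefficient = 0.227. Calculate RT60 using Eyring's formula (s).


Given values:
  V = 514.9 m^3, S = 545.7 m^2, alpha = 0.227
Formula: RT60 = 0.161 * V / (-S * ln(1 - alpha))
Compute ln(1 - 0.227) = ln(0.773) = -0.257476
Denominator: -545.7 * -0.257476 = 140.5047
Numerator: 0.161 * 514.9 = 82.8989
RT60 = 82.8989 / 140.5047 = 0.59

0.59 s


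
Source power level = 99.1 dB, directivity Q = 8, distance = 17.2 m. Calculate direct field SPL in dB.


Given values:
  Lw = 99.1 dB, Q = 8, r = 17.2 m
Formula: SPL = Lw + 10 * log10(Q / (4 * pi * r^2))
Compute 4 * pi * r^2 = 4 * pi * 17.2^2 = 3717.6351
Compute Q / denom = 8 / 3717.6351 = 0.00215191
Compute 10 * log10(0.00215191) = -26.6718
SPL = 99.1 + (-26.6718) = 72.43

72.43 dB


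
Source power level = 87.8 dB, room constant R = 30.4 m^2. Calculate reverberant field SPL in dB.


Given values:
  Lw = 87.8 dB, R = 30.4 m^2
Formula: SPL = Lw + 10 * log10(4 / R)
Compute 4 / R = 4 / 30.4 = 0.131579
Compute 10 * log10(0.131579) = -8.8081
SPL = 87.8 + (-8.8081) = 78.99

78.99 dB


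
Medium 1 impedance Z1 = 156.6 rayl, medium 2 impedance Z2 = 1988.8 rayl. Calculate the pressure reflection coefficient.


Given values:
  Z1 = 156.6 rayl, Z2 = 1988.8 rayl
Formula: R = (Z2 - Z1) / (Z2 + Z1)
Numerator: Z2 - Z1 = 1988.8 - 156.6 = 1832.2
Denominator: Z2 + Z1 = 1988.8 + 156.6 = 2145.4
R = 1832.2 / 2145.4 = 0.854

0.854


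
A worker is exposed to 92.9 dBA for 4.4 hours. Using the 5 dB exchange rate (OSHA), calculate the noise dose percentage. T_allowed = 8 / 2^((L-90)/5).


Given values:
  L = 92.9 dBA, T = 4.4 hours
Formula: T_allowed = 8 / 2^((L - 90) / 5)
Compute exponent: (92.9 - 90) / 5 = 0.58
Compute 2^(0.58) = 1.494849
T_allowed = 8 / 1.494849 = 5.351711 hours
Dose = (T / T_allowed) * 100
Dose = (4.4 / 5.351711) * 100 = 82.22

82.22 %


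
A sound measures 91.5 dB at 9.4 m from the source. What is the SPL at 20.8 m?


Given values:
  SPL1 = 91.5 dB, r1 = 9.4 m, r2 = 20.8 m
Formula: SPL2 = SPL1 - 20 * log10(r2 / r1)
Compute ratio: r2 / r1 = 20.8 / 9.4 = 2.2128
Compute log10: log10(2.2128) = 0.344942
Compute drop: 20 * 0.344942 = 6.8988
SPL2 = 91.5 - 6.8988 = 84.6

84.6 dB


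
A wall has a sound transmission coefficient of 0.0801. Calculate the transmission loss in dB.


Given values:
  tau = 0.0801
Formula: TL = 10 * log10(1 / tau)
Compute 1 / tau = 1 / 0.0801 = 12.4844
Compute log10(12.4844) = 1.096368
TL = 10 * 1.096368 = 10.96

10.96 dB


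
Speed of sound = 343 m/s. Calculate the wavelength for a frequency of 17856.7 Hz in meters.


Given values:
  c = 343 m/s, f = 17856.7 Hz
Formula: lambda = c / f
lambda = 343 / 17856.7
lambda = 0.0192

0.0192 m


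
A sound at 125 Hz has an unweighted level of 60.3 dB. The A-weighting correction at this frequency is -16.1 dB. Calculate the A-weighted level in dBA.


Given values:
  SPL = 60.3 dB
  A-weighting at 125 Hz = -16.1 dB
Formula: L_A = SPL + A_weight
L_A = 60.3 + (-16.1)
L_A = 44.2

44.2 dBA


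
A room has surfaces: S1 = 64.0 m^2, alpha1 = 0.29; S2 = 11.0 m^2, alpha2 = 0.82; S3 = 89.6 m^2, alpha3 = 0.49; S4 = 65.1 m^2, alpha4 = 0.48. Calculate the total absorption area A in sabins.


Given surfaces:
  Surface 1: 64.0 * 0.29 = 18.56
  Surface 2: 11.0 * 0.82 = 9.02
  Surface 3: 89.6 * 0.49 = 43.904
  Surface 4: 65.1 * 0.48 = 31.248
Formula: A = sum(Si * alpha_i)
A = 18.56 + 9.02 + 43.904 + 31.248
A = 102.73

102.73 sabins


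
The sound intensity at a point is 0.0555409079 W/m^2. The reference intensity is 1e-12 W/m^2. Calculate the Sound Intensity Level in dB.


Given values:
  I = 0.0555409079 W/m^2
  I_ref = 1e-12 W/m^2
Formula: SIL = 10 * log10(I / I_ref)
Compute ratio: I / I_ref = 55540907900
Compute log10: log10(55540907900) = 10.744613
Multiply: SIL = 10 * 10.744613 = 107.45

107.45 dB


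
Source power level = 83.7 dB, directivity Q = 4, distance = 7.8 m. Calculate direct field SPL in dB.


Given values:
  Lw = 83.7 dB, Q = 4, r = 7.8 m
Formula: SPL = Lw + 10 * log10(Q / (4 * pi * r^2))
Compute 4 * pi * r^2 = 4 * pi * 7.8^2 = 764.538
Compute Q / denom = 4 / 764.538 = 0.00523192
Compute 10 * log10(0.00523192) = -22.8134
SPL = 83.7 + (-22.8134) = 60.89

60.89 dB


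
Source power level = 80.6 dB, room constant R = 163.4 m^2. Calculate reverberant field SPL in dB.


Given values:
  Lw = 80.6 dB, R = 163.4 m^2
Formula: SPL = Lw + 10 * log10(4 / R)
Compute 4 / R = 4 / 163.4 = 0.02448
Compute 10 * log10(0.02448) = -16.1119
SPL = 80.6 + (-16.1119) = 64.49

64.49 dB


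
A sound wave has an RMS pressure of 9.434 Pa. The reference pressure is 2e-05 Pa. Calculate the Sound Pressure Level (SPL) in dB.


Given values:
  p = 9.434 Pa
  p_ref = 2e-05 Pa
Formula: SPL = 20 * log10(p / p_ref)
Compute ratio: p / p_ref = 9.434 / 2e-05 = 471700
Compute log10: log10(471700) = 5.673666
Multiply: SPL = 20 * 5.673666 = 113.47

113.47 dB


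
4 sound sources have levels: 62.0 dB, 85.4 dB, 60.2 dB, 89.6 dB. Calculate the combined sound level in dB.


Formula: L_total = 10 * log10( sum(10^(Li/10)) )
  Source 1: 10^(62.0/10) = 1584893.1925
  Source 2: 10^(85.4/10) = 346736850.4525
  Source 3: 10^(60.2/10) = 1047128.5481
  Source 4: 10^(89.6/10) = 912010839.3559
Sum of linear values = 1261379711.549
L_total = 10 * log10(1261379711.549) = 91.01

91.01 dB


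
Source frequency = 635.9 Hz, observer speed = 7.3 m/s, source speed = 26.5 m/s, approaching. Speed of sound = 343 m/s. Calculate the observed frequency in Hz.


Given values:
  f_s = 635.9 Hz, v_o = 7.3 m/s, v_s = 26.5 m/s
  Direction: approaching
Formula: f_o = f_s * (c + v_o) / (c - v_s)
Numerator: c + v_o = 343 + 7.3 = 350.3
Denominator: c - v_s = 343 - 26.5 = 316.5
f_o = 635.9 * 350.3 / 316.5 = 703.81

703.81 Hz


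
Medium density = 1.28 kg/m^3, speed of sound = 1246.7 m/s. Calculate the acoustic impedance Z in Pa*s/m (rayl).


Given values:
  rho = 1.28 kg/m^3
  c = 1246.7 m/s
Formula: Z = rho * c
Z = 1.28 * 1246.7
Z = 1595.78

1595.78 rayl


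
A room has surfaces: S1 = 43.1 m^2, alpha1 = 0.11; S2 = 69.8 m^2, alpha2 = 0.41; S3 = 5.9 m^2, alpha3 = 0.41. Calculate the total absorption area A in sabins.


Given surfaces:
  Surface 1: 43.1 * 0.11 = 4.741
  Surface 2: 69.8 * 0.41 = 28.618
  Surface 3: 5.9 * 0.41 = 2.419
Formula: A = sum(Si * alpha_i)
A = 4.741 + 28.618 + 2.419
A = 35.78

35.78 sabins


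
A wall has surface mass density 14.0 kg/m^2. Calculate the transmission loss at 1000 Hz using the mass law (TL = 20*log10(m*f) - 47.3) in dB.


Given values:
  m = 14.0 kg/m^2, f = 1000 Hz
Formula: TL = 20 * log10(m * f) - 47.3
Compute m * f = 14.0 * 1000 = 14000.0
Compute log10(14000.0) = 4.146128
Compute 20 * 4.146128 = 82.9226
TL = 82.9226 - 47.3 = 35.62

35.62 dB


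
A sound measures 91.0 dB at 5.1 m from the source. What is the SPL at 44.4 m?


Given values:
  SPL1 = 91.0 dB, r1 = 5.1 m, r2 = 44.4 m
Formula: SPL2 = SPL1 - 20 * log10(r2 / r1)
Compute ratio: r2 / r1 = 44.4 / 5.1 = 8.7059
Compute log10: log10(8.7059) = 0.939814
Compute drop: 20 * 0.939814 = 18.7963
SPL2 = 91.0 - 18.7963 = 72.2

72.2 dB


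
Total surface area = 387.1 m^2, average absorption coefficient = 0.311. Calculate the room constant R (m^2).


Given values:
  S = 387.1 m^2, alpha = 0.311
Formula: R = S * alpha / (1 - alpha)
Numerator: 387.1 * 0.311 = 120.3881
Denominator: 1 - 0.311 = 0.689
R = 120.3881 / 0.689 = 174.73

174.73 m^2


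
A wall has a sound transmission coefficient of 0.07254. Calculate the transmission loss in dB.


Given values:
  tau = 0.07254
Formula: TL = 10 * log10(1 / tau)
Compute 1 / tau = 1 / 0.07254 = 13.7855
Compute log10(13.7855) = 1.139423
TL = 10 * 1.139423 = 11.39

11.39 dB


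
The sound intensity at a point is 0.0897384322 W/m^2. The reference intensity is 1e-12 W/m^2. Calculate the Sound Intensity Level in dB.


Given values:
  I = 0.0897384322 W/m^2
  I_ref = 1e-12 W/m^2
Formula: SIL = 10 * log10(I / I_ref)
Compute ratio: I / I_ref = 89738432200
Compute log10: log10(89738432200) = 10.952978
Multiply: SIL = 10 * 10.952978 = 109.53

109.53 dB


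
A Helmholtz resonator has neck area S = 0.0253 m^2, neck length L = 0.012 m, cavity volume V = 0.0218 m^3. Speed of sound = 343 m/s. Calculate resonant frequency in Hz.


Given values:
  S = 0.0253 m^2, L = 0.012 m, V = 0.0218 m^3, c = 343 m/s
Formula: f = (c / (2*pi)) * sqrt(S / (V * L))
Compute V * L = 0.0218 * 0.012 = 0.0002616
Compute S / (V * L) = 0.0253 / 0.0002616 = 96.7125
Compute sqrt(96.7125) = 9.834251
Compute c / (2*pi) = 343 / 6.283185 = 54.590148
f = 54.590148 * 9.834251 = 536.85

536.85 Hz


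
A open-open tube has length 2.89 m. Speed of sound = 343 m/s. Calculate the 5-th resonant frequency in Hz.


Given values:
  Tube type: open-open, L = 2.89 m, c = 343 m/s, n = 5
Formula: f_n = n * c / (2 * L)
Compute 2 * L = 2 * 2.89 = 5.78
f = 5 * 343 / 5.78
f = 296.71

296.71 Hz


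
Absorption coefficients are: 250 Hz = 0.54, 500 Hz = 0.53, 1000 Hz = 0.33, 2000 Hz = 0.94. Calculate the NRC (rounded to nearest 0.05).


Given values:
  a_250 = 0.54, a_500 = 0.53
  a_1000 = 0.33, a_2000 = 0.94
Formula: NRC = (a250 + a500 + a1000 + a2000) / 4
Sum = 0.54 + 0.53 + 0.33 + 0.94 = 2.34
NRC = 2.34 / 4 = 0.585
Rounded to nearest 0.05: 0.6

0.6


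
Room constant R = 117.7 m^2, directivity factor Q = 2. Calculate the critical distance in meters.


Given values:
  R = 117.7 m^2, Q = 2
Formula: d_c = 0.141 * sqrt(Q * R)
Compute Q * R = 2 * 117.7 = 235.4
Compute sqrt(235.4) = 15.3428
d_c = 0.141 * 15.3428 = 2.163

2.163 m


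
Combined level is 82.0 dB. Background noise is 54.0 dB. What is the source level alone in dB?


Given values:
  L_total = 82.0 dB, L_bg = 54.0 dB
Formula: L_source = 10 * log10(10^(L_total/10) - 10^(L_bg/10))
Convert to linear:
  10^(82.0/10) = 158489319.2461
  10^(54.0/10) = 251188.6432
Difference: 158489319.2461 - 251188.6432 = 158238130.6029
L_source = 10 * log10(158238130.6029) = 81.99

81.99 dB


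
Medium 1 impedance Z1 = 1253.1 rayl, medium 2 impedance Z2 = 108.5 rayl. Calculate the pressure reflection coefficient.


Given values:
  Z1 = 1253.1 rayl, Z2 = 108.5 rayl
Formula: R = (Z2 - Z1) / (Z2 + Z1)
Numerator: Z2 - Z1 = 108.5 - 1253.1 = -1144.6
Denominator: Z2 + Z1 = 108.5 + 1253.1 = 1361.6
R = -1144.6 / 1361.6 = -0.8406

-0.8406


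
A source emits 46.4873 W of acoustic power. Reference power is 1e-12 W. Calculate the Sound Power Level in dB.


Given values:
  W = 46.4873 W
  W_ref = 1e-12 W
Formula: SWL = 10 * log10(W / W_ref)
Compute ratio: W / W_ref = 46487300000000
Compute log10: log10(46487300000000) = 13.667334
Multiply: SWL = 10 * 13.667334 = 136.67

136.67 dB


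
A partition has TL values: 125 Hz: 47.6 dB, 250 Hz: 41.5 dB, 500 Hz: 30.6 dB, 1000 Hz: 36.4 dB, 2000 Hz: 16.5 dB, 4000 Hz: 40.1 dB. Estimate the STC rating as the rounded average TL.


Given TL values at each frequency:
  125 Hz: 47.6 dB
  250 Hz: 41.5 dB
  500 Hz: 30.6 dB
  1000 Hz: 36.4 dB
  2000 Hz: 16.5 dB
  4000 Hz: 40.1 dB
Formula: STC ~ round(average of TL values)
Sum = 47.6 + 41.5 + 30.6 + 36.4 + 16.5 + 40.1 = 212.7
Average = 212.7 / 6 = 35.45
Rounded: 35

35


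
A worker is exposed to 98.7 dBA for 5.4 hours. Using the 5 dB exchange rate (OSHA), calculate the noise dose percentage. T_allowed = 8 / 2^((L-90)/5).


Given values:
  L = 98.7 dBA, T = 5.4 hours
Formula: T_allowed = 8 / 2^((L - 90) / 5)
Compute exponent: (98.7 - 90) / 5 = 1.74
Compute 2^(1.74) = 3.340352
T_allowed = 8 / 3.340352 = 2.394957 hours
Dose = (T / T_allowed) * 100
Dose = (5.4 / 2.394957) * 100 = 225.47

225.47 %


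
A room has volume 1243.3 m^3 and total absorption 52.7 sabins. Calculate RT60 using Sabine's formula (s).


Given values:
  V = 1243.3 m^3
  A = 52.7 sabins
Formula: RT60 = 0.161 * V / A
Numerator: 0.161 * 1243.3 = 200.1713
RT60 = 200.1713 / 52.7 = 3.798

3.798 s


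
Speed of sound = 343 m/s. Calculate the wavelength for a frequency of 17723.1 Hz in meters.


Given values:
  c = 343 m/s, f = 17723.1 Hz
Formula: lambda = c / f
lambda = 343 / 17723.1
lambda = 0.0194

0.0194 m


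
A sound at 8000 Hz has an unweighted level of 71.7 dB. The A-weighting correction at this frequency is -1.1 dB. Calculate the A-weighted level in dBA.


Given values:
  SPL = 71.7 dB
  A-weighting at 8000 Hz = -1.1 dB
Formula: L_A = SPL + A_weight
L_A = 71.7 + (-1.1)
L_A = 70.6

70.6 dBA


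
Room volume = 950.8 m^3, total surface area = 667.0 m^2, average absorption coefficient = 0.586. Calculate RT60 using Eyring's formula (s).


Given values:
  V = 950.8 m^3, S = 667.0 m^2, alpha = 0.586
Formula: RT60 = 0.161 * V / (-S * ln(1 - alpha))
Compute ln(1 - 0.586) = ln(0.414) = -0.881889
Denominator: -667.0 * -0.881889 = 588.22
Numerator: 0.161 * 950.8 = 153.0788
RT60 = 153.0788 / 588.22 = 0.26

0.26 s


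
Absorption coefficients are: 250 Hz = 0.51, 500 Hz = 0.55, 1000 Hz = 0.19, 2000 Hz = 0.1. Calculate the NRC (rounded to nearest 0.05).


Given values:
  a_250 = 0.51, a_500 = 0.55
  a_1000 = 0.19, a_2000 = 0.1
Formula: NRC = (a250 + a500 + a1000 + a2000) / 4
Sum = 0.51 + 0.55 + 0.19 + 0.1 = 1.35
NRC = 1.35 / 4 = 0.3375
Rounded to nearest 0.05: 0.35

0.35


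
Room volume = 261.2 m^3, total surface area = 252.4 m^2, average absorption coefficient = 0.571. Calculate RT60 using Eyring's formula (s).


Given values:
  V = 261.2 m^3, S = 252.4 m^2, alpha = 0.571
Formula: RT60 = 0.161 * V / (-S * ln(1 - alpha))
Compute ln(1 - 0.571) = ln(0.429) = -0.846298
Denominator: -252.4 * -0.846298 = 213.6056
Numerator: 0.161 * 261.2 = 42.0532
RT60 = 42.0532 / 213.6056 = 0.197

0.197 s


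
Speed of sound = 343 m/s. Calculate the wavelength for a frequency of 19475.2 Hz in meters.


Given values:
  c = 343 m/s, f = 19475.2 Hz
Formula: lambda = c / f
lambda = 343 / 19475.2
lambda = 0.0176

0.0176 m


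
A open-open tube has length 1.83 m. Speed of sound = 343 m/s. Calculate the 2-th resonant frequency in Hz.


Given values:
  Tube type: open-open, L = 1.83 m, c = 343 m/s, n = 2
Formula: f_n = n * c / (2 * L)
Compute 2 * L = 2 * 1.83 = 3.66
f = 2 * 343 / 3.66
f = 187.43

187.43 Hz


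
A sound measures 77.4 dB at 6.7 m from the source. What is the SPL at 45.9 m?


Given values:
  SPL1 = 77.4 dB, r1 = 6.7 m, r2 = 45.9 m
Formula: SPL2 = SPL1 - 20 * log10(r2 / r1)
Compute ratio: r2 / r1 = 45.9 / 6.7 = 6.8507
Compute log10: log10(6.8507) = 0.835735
Compute drop: 20 * 0.835735 = 16.7147
SPL2 = 77.4 - 16.7147 = 60.69

60.69 dB


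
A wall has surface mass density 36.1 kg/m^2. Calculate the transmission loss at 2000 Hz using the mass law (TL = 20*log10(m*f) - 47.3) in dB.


Given values:
  m = 36.1 kg/m^2, f = 2000 Hz
Formula: TL = 20 * log10(m * f) - 47.3
Compute m * f = 36.1 * 2000 = 72200.0
Compute log10(72200.0) = 4.858537
Compute 20 * 4.858537 = 97.1707
TL = 97.1707 - 47.3 = 49.87

49.87 dB


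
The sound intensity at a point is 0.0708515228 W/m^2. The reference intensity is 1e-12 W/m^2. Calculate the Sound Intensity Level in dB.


Given values:
  I = 0.0708515228 W/m^2
  I_ref = 1e-12 W/m^2
Formula: SIL = 10 * log10(I / I_ref)
Compute ratio: I / I_ref = 70851522800
Compute log10: log10(70851522800) = 10.850349
Multiply: SIL = 10 * 10.850349 = 108.5

108.5 dB


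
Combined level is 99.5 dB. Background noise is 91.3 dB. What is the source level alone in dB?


Given values:
  L_total = 99.5 dB, L_bg = 91.3 dB
Formula: L_source = 10 * log10(10^(L_total/10) - 10^(L_bg/10))
Convert to linear:
  10^(99.5/10) = 8912509381.3374
  10^(91.3/10) = 1348962882.5917
Difference: 8912509381.3374 - 1348962882.5917 = 7563546498.7457
L_source = 10 * log10(7563546498.7457) = 98.79

98.79 dB


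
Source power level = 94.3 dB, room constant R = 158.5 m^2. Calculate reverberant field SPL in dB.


Given values:
  Lw = 94.3 dB, R = 158.5 m^2
Formula: SPL = Lw + 10 * log10(4 / R)
Compute 4 / R = 4 / 158.5 = 0.025237
Compute 10 * log10(0.025237) = -15.9796
SPL = 94.3 + (-15.9796) = 78.32

78.32 dB


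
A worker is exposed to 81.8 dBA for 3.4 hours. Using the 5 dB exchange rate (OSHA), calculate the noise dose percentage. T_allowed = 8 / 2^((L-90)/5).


Given values:
  L = 81.8 dBA, T = 3.4 hours
Formula: T_allowed = 8 / 2^((L - 90) / 5)
Compute exponent: (81.8 - 90) / 5 = -1.64
Compute 2^(-1.64) = 0.320856
T_allowed = 8 / 0.320856 = 24.933303 hours
Dose = (T / T_allowed) * 100
Dose = (3.4 / 24.933303) * 100 = 13.64

13.64 %


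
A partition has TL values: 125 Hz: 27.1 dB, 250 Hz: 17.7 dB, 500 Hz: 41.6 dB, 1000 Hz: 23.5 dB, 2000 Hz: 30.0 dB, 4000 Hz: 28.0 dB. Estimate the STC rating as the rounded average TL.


Given TL values at each frequency:
  125 Hz: 27.1 dB
  250 Hz: 17.7 dB
  500 Hz: 41.6 dB
  1000 Hz: 23.5 dB
  2000 Hz: 30.0 dB
  4000 Hz: 28.0 dB
Formula: STC ~ round(average of TL values)
Sum = 27.1 + 17.7 + 41.6 + 23.5 + 30.0 + 28.0 = 167.9
Average = 167.9 / 6 = 27.98
Rounded: 28

28


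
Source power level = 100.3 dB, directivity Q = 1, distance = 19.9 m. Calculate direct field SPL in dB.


Given values:
  Lw = 100.3 dB, Q = 1, r = 19.9 m
Formula: SPL = Lw + 10 * log10(Q / (4 * pi * r^2))
Compute 4 * pi * r^2 = 4 * pi * 19.9^2 = 4976.4084
Compute Q / denom = 1 / 4976.4084 = 0.00020095
Compute 10 * log10(0.00020095) = -36.9691
SPL = 100.3 + (-36.9691) = 63.33

63.33 dB


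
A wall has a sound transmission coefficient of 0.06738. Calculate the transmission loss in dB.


Given values:
  tau = 0.06738
Formula: TL = 10 * log10(1 / tau)
Compute 1 / tau = 1 / 0.06738 = 14.8412
Compute log10(14.8412) = 1.171469
TL = 10 * 1.171469 = 11.71

11.71 dB


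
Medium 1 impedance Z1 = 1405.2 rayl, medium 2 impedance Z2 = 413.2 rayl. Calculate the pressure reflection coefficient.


Given values:
  Z1 = 1405.2 rayl, Z2 = 413.2 rayl
Formula: R = (Z2 - Z1) / (Z2 + Z1)
Numerator: Z2 - Z1 = 413.2 - 1405.2 = -992.0
Denominator: Z2 + Z1 = 413.2 + 1405.2 = 1818.4
R = -992.0 / 1818.4 = -0.5455

-0.5455


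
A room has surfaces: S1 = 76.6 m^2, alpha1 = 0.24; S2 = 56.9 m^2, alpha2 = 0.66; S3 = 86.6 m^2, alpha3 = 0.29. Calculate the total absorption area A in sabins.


Given surfaces:
  Surface 1: 76.6 * 0.24 = 18.384
  Surface 2: 56.9 * 0.66 = 37.554
  Surface 3: 86.6 * 0.29 = 25.114
Formula: A = sum(Si * alpha_i)
A = 18.384 + 37.554 + 25.114
A = 81.05

81.05 sabins


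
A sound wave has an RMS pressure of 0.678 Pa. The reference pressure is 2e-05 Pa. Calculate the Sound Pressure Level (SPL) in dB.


Given values:
  p = 0.678 Pa
  p_ref = 2e-05 Pa
Formula: SPL = 20 * log10(p / p_ref)
Compute ratio: p / p_ref = 0.678 / 2e-05 = 33900
Compute log10: log10(33900) = 4.5302
Multiply: SPL = 20 * 4.5302 = 90.6

90.6 dB


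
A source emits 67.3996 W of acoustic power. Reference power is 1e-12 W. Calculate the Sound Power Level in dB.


Given values:
  W = 67.3996 W
  W_ref = 1e-12 W
Formula: SWL = 10 * log10(W / W_ref)
Compute ratio: W / W_ref = 67399600000000
Compute log10: log10(67399600000000) = 13.828657
Multiply: SWL = 10 * 13.828657 = 138.29

138.29 dB


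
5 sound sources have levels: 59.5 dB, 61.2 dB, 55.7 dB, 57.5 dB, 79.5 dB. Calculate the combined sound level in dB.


Formula: L_total = 10 * log10( sum(10^(Li/10)) )
  Source 1: 10^(59.5/10) = 891250.9381
  Source 2: 10^(61.2/10) = 1318256.7386
  Source 3: 10^(55.7/10) = 371535.2291
  Source 4: 10^(57.5/10) = 562341.3252
  Source 5: 10^(79.5/10) = 89125093.8134
Sum of linear values = 92268478.0444
L_total = 10 * log10(92268478.0444) = 79.65

79.65 dB


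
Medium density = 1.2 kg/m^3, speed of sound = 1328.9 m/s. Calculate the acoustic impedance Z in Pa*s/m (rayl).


Given values:
  rho = 1.2 kg/m^3
  c = 1328.9 m/s
Formula: Z = rho * c
Z = 1.2 * 1328.9
Z = 1594.68

1594.68 rayl


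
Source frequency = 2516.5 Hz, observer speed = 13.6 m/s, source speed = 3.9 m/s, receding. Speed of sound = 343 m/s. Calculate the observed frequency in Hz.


Given values:
  f_s = 2516.5 Hz, v_o = 13.6 m/s, v_s = 3.9 m/s
  Direction: receding
Formula: f_o = f_s * (c - v_o) / (c + v_s)
Numerator: c - v_o = 343 - 13.6 = 329.4
Denominator: c + v_s = 343 + 3.9 = 346.9
f_o = 2516.5 * 329.4 / 346.9 = 2389.55

2389.55 Hz


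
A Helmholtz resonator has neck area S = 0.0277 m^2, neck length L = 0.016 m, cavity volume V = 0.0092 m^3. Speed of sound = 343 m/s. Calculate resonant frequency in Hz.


Given values:
  S = 0.0277 m^2, L = 0.016 m, V = 0.0092 m^3, c = 343 m/s
Formula: f = (c / (2*pi)) * sqrt(S / (V * L))
Compute V * L = 0.0092 * 0.016 = 0.0001472
Compute S / (V * L) = 0.0277 / 0.0001472 = 188.1793
Compute sqrt(188.1793) = 13.717846
Compute c / (2*pi) = 343 / 6.283185 = 54.590148
f = 54.590148 * 13.717846 = 748.86

748.86 Hz


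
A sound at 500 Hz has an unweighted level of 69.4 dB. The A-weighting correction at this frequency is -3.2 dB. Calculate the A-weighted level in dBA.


Given values:
  SPL = 69.4 dB
  A-weighting at 500 Hz = -3.2 dB
Formula: L_A = SPL + A_weight
L_A = 69.4 + (-3.2)
L_A = 66.2

66.2 dBA


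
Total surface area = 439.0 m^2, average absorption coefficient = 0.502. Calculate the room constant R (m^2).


Given values:
  S = 439.0 m^2, alpha = 0.502
Formula: R = S * alpha / (1 - alpha)
Numerator: 439.0 * 0.502 = 220.378
Denominator: 1 - 0.502 = 0.498
R = 220.378 / 0.498 = 442.53

442.53 m^2


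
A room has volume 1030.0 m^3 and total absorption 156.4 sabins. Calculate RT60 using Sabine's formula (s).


Given values:
  V = 1030.0 m^3
  A = 156.4 sabins
Formula: RT60 = 0.161 * V / A
Numerator: 0.161 * 1030.0 = 165.83
RT60 = 165.83 / 156.4 = 1.06

1.06 s


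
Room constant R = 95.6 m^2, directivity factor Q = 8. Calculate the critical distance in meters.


Given values:
  R = 95.6 m^2, Q = 8
Formula: d_c = 0.141 * sqrt(Q * R)
Compute Q * R = 8 * 95.6 = 764.8
Compute sqrt(764.8) = 27.655
d_c = 0.141 * 27.655 = 3.899

3.899 m


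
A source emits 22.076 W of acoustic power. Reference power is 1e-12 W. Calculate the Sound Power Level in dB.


Given values:
  W = 22.076 W
  W_ref = 1e-12 W
Formula: SWL = 10 * log10(W / W_ref)
Compute ratio: W / W_ref = 22076000000000
Compute log10: log10(22076000000000) = 13.34392
Multiply: SWL = 10 * 13.34392 = 133.44

133.44 dB


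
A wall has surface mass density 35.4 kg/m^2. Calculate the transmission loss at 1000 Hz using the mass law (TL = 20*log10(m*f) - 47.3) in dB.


Given values:
  m = 35.4 kg/m^2, f = 1000 Hz
Formula: TL = 20 * log10(m * f) - 47.3
Compute m * f = 35.4 * 1000 = 35400.0
Compute log10(35400.0) = 4.549003
Compute 20 * 4.549003 = 90.9801
TL = 90.9801 - 47.3 = 43.68

43.68 dB


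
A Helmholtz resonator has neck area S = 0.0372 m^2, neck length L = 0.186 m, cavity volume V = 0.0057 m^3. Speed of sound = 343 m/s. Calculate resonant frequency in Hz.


Given values:
  S = 0.0372 m^2, L = 0.186 m, V = 0.0057 m^3, c = 343 m/s
Formula: f = (c / (2*pi)) * sqrt(S / (V * L))
Compute V * L = 0.0057 * 0.186 = 0.0010602
Compute S / (V * L) = 0.0372 / 0.0010602 = 35.0877
Compute sqrt(35.0877) = 5.923487
Compute c / (2*pi) = 343 / 6.283185 = 54.590148
f = 54.590148 * 5.923487 = 323.36

323.36 Hz


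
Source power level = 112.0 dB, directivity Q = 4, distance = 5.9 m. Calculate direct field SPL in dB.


Given values:
  Lw = 112.0 dB, Q = 4, r = 5.9 m
Formula: SPL = Lw + 10 * log10(Q / (4 * pi * r^2))
Compute 4 * pi * r^2 = 4 * pi * 5.9^2 = 437.4354
Compute Q / denom = 4 / 437.4354 = 0.00914421
Compute 10 * log10(0.00914421) = -20.3885
SPL = 112.0 + (-20.3885) = 91.61

91.61 dB


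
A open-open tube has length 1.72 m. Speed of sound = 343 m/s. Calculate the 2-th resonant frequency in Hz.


Given values:
  Tube type: open-open, L = 1.72 m, c = 343 m/s, n = 2
Formula: f_n = n * c / (2 * L)
Compute 2 * L = 2 * 1.72 = 3.44
f = 2 * 343 / 3.44
f = 199.42

199.42 Hz


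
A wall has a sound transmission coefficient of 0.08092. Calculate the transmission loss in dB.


Given values:
  tau = 0.08092
Formula: TL = 10 * log10(1 / tau)
Compute 1 / tau = 1 / 0.08092 = 12.3579
Compute log10(12.3579) = 1.091945
TL = 10 * 1.091945 = 10.92

10.92 dB


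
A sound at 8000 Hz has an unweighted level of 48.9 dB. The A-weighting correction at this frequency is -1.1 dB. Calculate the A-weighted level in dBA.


Given values:
  SPL = 48.9 dB
  A-weighting at 8000 Hz = -1.1 dB
Formula: L_A = SPL + A_weight
L_A = 48.9 + (-1.1)
L_A = 47.8

47.8 dBA


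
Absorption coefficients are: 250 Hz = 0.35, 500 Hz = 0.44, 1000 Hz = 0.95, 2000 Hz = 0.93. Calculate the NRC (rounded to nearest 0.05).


Given values:
  a_250 = 0.35, a_500 = 0.44
  a_1000 = 0.95, a_2000 = 0.93
Formula: NRC = (a250 + a500 + a1000 + a2000) / 4
Sum = 0.35 + 0.44 + 0.95 + 0.93 = 2.67
NRC = 2.67 / 4 = 0.6675
Rounded to nearest 0.05: 0.65

0.65


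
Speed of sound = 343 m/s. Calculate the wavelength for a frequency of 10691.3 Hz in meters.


Given values:
  c = 343 m/s, f = 10691.3 Hz
Formula: lambda = c / f
lambda = 343 / 10691.3
lambda = 0.0321

0.0321 m


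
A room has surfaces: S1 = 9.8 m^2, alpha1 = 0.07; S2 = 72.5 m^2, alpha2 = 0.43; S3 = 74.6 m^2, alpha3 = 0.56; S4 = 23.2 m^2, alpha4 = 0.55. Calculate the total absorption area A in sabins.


Given surfaces:
  Surface 1: 9.8 * 0.07 = 0.686
  Surface 2: 72.5 * 0.43 = 31.175
  Surface 3: 74.6 * 0.56 = 41.776
  Surface 4: 23.2 * 0.55 = 12.76
Formula: A = sum(Si * alpha_i)
A = 0.686 + 31.175 + 41.776 + 12.76
A = 86.4

86.4 sabins


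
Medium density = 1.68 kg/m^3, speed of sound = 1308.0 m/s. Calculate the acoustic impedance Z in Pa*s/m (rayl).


Given values:
  rho = 1.68 kg/m^3
  c = 1308.0 m/s
Formula: Z = rho * c
Z = 1.68 * 1308.0
Z = 2197.44

2197.44 rayl


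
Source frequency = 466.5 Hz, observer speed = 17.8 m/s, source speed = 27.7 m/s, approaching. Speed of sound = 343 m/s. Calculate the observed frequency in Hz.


Given values:
  f_s = 466.5 Hz, v_o = 17.8 m/s, v_s = 27.7 m/s
  Direction: approaching
Formula: f_o = f_s * (c + v_o) / (c - v_s)
Numerator: c + v_o = 343 + 17.8 = 360.8
Denominator: c - v_s = 343 - 27.7 = 315.3
f_o = 466.5 * 360.8 / 315.3 = 533.82

533.82 Hz


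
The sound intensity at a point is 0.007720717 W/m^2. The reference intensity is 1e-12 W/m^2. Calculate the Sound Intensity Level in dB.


Given values:
  I = 0.007720717 W/m^2
  I_ref = 1e-12 W/m^2
Formula: SIL = 10 * log10(I / I_ref)
Compute ratio: I / I_ref = 7720717000
Compute log10: log10(7720717000) = 9.887658
Multiply: SIL = 10 * 9.887658 = 98.88

98.88 dB


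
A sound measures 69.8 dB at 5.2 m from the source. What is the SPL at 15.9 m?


Given values:
  SPL1 = 69.8 dB, r1 = 5.2 m, r2 = 15.9 m
Formula: SPL2 = SPL1 - 20 * log10(r2 / r1)
Compute ratio: r2 / r1 = 15.9 / 5.2 = 3.0577
Compute log10: log10(3.0577) = 0.485395
Compute drop: 20 * 0.485395 = 9.7079
SPL2 = 69.8 - 9.7079 = 60.09

60.09 dB


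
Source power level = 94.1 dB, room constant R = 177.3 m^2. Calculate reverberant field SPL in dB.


Given values:
  Lw = 94.1 dB, R = 177.3 m^2
Formula: SPL = Lw + 10 * log10(4 / R)
Compute 4 / R = 4 / 177.3 = 0.022561
Compute 10 * log10(0.022561) = -16.4664
SPL = 94.1 + (-16.4664) = 77.63

77.63 dB
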